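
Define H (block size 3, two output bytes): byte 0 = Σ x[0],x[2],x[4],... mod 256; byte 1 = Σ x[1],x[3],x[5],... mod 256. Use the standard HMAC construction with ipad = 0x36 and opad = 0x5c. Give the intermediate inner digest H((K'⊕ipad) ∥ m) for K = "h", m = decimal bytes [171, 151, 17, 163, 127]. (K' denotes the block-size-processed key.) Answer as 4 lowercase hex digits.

ce71

Key "h" = 68 is 1 byte ≤ B = 3; zero-pad to 3 bytes: K' = 68 00 00.
K' ⊕ ipad = 5e 36 36.
Inner input = 5e 36 36 ∥ ab 97 11 a3 7f.
Inner hash: even-index sum = 462 mod 256 = 206; odd-index sum = 369 mod 256 = 113 → ce 71.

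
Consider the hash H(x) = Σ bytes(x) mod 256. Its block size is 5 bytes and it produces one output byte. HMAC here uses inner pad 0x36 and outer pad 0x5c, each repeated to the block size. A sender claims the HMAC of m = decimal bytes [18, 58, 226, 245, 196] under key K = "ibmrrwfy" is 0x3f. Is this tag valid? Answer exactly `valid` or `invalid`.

Key "ibmrrwfy" = 69 62 6d 72 72 77 66 79 is 8 bytes > B = 5, so hash it first: H(key) = 72, then zero-pad to 5 bytes: K' = 72 00 00 00 00.
K' ⊕ ipad = 44 36 36 36 36; K' ⊕ opad = 2e 5c 5c 5c 5c.
Inner hash: sum = 68+54+54+54+54+18+58+226+245+196 = 1027; mod 256 = 3 → 03.
Outer hash (recomputed tag): sum = 46+92+92+92+92+3 = 417; mod 256 = 161 → a1.
Recomputed tag = a1; claimed = 3f → mismatch.

invalid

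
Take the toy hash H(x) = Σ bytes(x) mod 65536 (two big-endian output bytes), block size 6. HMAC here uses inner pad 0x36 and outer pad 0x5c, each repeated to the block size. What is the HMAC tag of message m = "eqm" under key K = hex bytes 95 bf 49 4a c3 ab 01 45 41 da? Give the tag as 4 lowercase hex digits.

0381

Key hex bytes 95 bf 49 4a c3 ab 01 45 41 da is 10 bytes > B = 6, so hash it first: H(key) = 04 b6, then zero-pad to 6 bytes: K' = 04 b6 00 00 00 00.
K' ⊕ ipad = 32 80 36 36 36 36.  K' ⊕ opad = 58 ea 5c 5c 5c 5c.
Inner input = (K'⊕ipad) ∥ m = 32 80 36 36 36 36 ∥ 65 71 6d.
Inner hash: sum = 50+128+54+54+54+54+101+113+109 = 717 → 02 cd.
Outer input = (K'⊕opad) ∥ inner = 58 ea 5c 5c 5c 5c ∥ 02 cd.
Outer hash (tag): sum = 88+234+92+92+92+92+2+205 = 897 → 03 81.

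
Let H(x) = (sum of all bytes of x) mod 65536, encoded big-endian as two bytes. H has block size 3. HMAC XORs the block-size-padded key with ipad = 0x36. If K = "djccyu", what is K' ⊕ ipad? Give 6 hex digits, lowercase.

34b436

Key "djccyu" = 64 6a 63 63 79 75 is 6 bytes > B = 3, so hash it first: H(key) = 02 82, then zero-pad to 3 bytes: K' = 02 82 00.
XOR each byte with 0x36: 02⊕36=34, 82⊕36=b4, 00⊕36=36.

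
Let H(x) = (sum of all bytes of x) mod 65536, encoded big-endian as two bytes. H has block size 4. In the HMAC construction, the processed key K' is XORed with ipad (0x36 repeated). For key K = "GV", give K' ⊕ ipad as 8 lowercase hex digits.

71603636

Key "GV" = 47 56 is 2 bytes ≤ B = 4; zero-pad to 4 bytes: K' = 47 56 00 00.
XOR each byte with 0x36: 47⊕36=71, 56⊕36=60, 00⊕36=36, 00⊕36=36.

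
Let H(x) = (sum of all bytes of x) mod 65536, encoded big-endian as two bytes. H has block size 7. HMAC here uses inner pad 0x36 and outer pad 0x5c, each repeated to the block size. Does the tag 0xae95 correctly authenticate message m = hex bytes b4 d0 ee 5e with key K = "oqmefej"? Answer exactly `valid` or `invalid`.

invalid

Key "oqmefej" = 6f 71 6d 65 66 65 6a is exactly B = 7 bytes: K' = 6f 71 6d 65 66 65 6a.
K' ⊕ ipad = 59 47 5b 53 50 53 5c; K' ⊕ opad = 33 2d 31 39 3a 39 36.
Inner hash: sum = 89+71+91+83+80+83+92+180+208+238+94 = 1309 → 05 1d.
Outer hash (recomputed tag): sum = 51+45+49+57+58+57+54+5+29 = 405 → 01 95.
Recomputed tag = 0195; claimed = ae95 → mismatch.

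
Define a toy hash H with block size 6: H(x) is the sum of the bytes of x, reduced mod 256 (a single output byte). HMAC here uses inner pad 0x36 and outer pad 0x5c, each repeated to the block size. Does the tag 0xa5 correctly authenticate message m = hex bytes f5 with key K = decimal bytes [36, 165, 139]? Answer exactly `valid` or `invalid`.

Key decimal bytes [36, 165, 139] = 24 a5 8b is 3 bytes ≤ B = 6; zero-pad to 6 bytes: K' = 24 a5 8b 00 00 00.
K' ⊕ ipad = 12 93 bd 36 36 36; K' ⊕ opad = 78 f9 d7 5c 5c 5c.
Inner hash: sum = 18+147+189+54+54+54+245 = 761; mod 256 = 249 → f9.
Outer hash (recomputed tag): sum = 120+249+215+92+92+92+249 = 1109; mod 256 = 85 → 55.
Recomputed tag = 55; claimed = a5 → mismatch.

invalid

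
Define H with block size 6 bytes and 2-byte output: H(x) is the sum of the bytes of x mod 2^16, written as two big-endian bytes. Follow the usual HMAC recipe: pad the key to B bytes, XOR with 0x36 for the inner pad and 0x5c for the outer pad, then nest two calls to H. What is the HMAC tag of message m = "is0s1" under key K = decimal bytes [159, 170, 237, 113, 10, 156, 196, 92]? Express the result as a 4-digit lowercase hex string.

0211

Key decimal bytes [159, 170, 237, 113, 10, 156, 196, 92] = 9f aa ed 71 0a 9c c4 5c is 8 bytes > B = 6, so hash it first: H(key) = 04 6d, then zero-pad to 6 bytes: K' = 04 6d 00 00 00 00.
K' ⊕ ipad = 32 5b 36 36 36 36.  K' ⊕ opad = 58 31 5c 5c 5c 5c.
Inner input = (K'⊕ipad) ∥ m = 32 5b 36 36 36 36 ∥ 69 73 30 73 31.
Inner hash: sum = 50+91+54+54+54+54+105+115+48+115+49 = 789 → 03 15.
Outer input = (K'⊕opad) ∥ inner = 58 31 5c 5c 5c 5c ∥ 03 15.
Outer hash (tag): sum = 88+49+92+92+92+92+3+21 = 529 → 02 11.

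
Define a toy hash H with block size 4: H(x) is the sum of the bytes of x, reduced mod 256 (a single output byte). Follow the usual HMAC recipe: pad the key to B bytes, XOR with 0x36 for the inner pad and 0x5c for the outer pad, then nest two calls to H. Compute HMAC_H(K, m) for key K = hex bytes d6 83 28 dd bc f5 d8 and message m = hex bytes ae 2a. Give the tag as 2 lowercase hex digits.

Key hex bytes d6 83 28 dd bc f5 d8 is 7 bytes > B = 4, so hash it first: H(key) = e7, then zero-pad to 4 bytes: K' = e7 00 00 00.
K' ⊕ ipad = d1 36 36 36.  K' ⊕ opad = bb 5c 5c 5c.
Inner input = (K'⊕ipad) ∥ m = d1 36 36 36 ∥ ae 2a.
Inner hash: sum = 209+54+54+54+174+42 = 587; mod 256 = 75 → 4b.
Outer input = (K'⊕opad) ∥ inner = bb 5c 5c 5c ∥ 4b.
Outer hash (tag): sum = 187+92+92+92+75 = 538; mod 256 = 26 → 1a.

1a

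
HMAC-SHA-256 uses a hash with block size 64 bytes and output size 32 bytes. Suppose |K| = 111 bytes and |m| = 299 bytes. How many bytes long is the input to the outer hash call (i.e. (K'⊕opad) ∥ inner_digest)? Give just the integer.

96

Key is 111 > 64 bytes, so it is hashed to 32 bytes then zero-padded to 64: |K'| = 64.
Outer input = (K'⊕opad) ∥ H(inner) → 64 + 32 = 96 bytes.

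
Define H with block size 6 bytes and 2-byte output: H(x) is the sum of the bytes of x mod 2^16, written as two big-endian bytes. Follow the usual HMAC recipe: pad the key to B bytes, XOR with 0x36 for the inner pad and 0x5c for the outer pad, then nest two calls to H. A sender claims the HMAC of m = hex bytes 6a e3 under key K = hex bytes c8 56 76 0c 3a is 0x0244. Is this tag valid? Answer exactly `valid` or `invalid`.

Key hex bytes c8 56 76 0c 3a is 5 bytes ≤ B = 6; zero-pad to 6 bytes: K' = c8 56 76 0c 3a 00.
K' ⊕ ipad = fe 60 40 3a 0c 36; K' ⊕ opad = 94 0a 2a 50 66 5c.
Inner hash: sum = 254+96+64+58+12+54+106+227 = 871 → 03 67.
Outer hash (recomputed tag): sum = 148+10+42+80+102+92+3+103 = 580 → 02 44.
Recomputed tag = 0244; claimed = 0244 → match.

valid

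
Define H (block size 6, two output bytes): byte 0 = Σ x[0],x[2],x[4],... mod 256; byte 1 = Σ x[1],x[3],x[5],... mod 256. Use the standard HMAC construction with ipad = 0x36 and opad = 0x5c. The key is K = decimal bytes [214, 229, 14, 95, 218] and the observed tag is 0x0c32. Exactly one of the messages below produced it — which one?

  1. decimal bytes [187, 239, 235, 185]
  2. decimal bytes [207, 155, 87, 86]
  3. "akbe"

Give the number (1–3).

1

Key decimal bytes [214, 229, 14, 95, 218] = d6 e5 0e 5f da is 5 bytes ≤ B = 6; zero-pad to 6 bytes: K' = d6 e5 0e 5f da 00.
K' ⊕ ipad = e0 d3 38 69 ec 36; K' ⊕ opad = 8a b9 52 03 86 5c.
m1: inner = H(e0 d3 38 69 ec 36 bb ef eb b9) = aa 1a; tag = H(8a b9 52 03 86 5c aa 1a) = 0c32 ← matches
m2: inner = H(e0 d3 38 69 ec 36 cf 9b 57 56) = 2a 63; tag = H(8a b9 52 03 86 5c 2a 63) = 8c7b
m3: inner = H(e0 d3 38 69 ec 36 61 6b 62 65) = c7 42; tag = H(8a b9 52 03 86 5c c7 42) = 295a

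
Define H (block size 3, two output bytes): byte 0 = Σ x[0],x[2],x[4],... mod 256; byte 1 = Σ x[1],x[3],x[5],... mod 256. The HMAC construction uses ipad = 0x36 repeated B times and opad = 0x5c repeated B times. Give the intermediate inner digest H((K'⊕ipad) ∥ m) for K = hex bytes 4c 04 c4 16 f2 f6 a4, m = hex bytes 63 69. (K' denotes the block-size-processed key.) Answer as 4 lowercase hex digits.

2f89

Key hex bytes 4c 04 c4 16 f2 f6 a4 is 7 bytes > B = 3, so hash it first: H(key) = a6 10, then zero-pad to 3 bytes: K' = a6 10 00.
K' ⊕ ipad = 90 26 36.
Inner input = 90 26 36 ∥ 63 69.
Inner hash: even-index sum = 303 mod 256 = 47; odd-index sum = 137 mod 256 = 137 → 2f 89.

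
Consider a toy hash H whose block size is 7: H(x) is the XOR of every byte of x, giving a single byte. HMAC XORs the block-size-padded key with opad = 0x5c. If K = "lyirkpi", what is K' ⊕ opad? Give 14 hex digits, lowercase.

Key "lyirkpi" = 6c 79 69 72 6b 70 69 is exactly B = 7 bytes: K' = 6c 79 69 72 6b 70 69.
XOR each byte with 0x5c: 6c⊕5c=30, 79⊕5c=25, 69⊕5c=35, 72⊕5c=2e, 6b⊕5c=37, 70⊕5c=2c, 69⊕5c=35.

3025352e372c35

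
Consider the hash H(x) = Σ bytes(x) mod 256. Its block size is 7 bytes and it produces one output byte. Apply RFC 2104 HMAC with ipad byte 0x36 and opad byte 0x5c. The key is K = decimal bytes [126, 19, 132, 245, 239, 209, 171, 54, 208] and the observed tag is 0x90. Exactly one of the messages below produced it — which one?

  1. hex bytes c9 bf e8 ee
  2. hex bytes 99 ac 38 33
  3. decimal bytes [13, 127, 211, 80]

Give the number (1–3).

Key decimal bytes [126, 19, 132, 245, 239, 209, 171, 54, 208] = 7e 13 84 f5 ef d1 ab 36 d0 is 9 bytes > B = 7, so hash it first: H(key) = 7b, then zero-pad to 7 bytes: K' = 7b 00 00 00 00 00 00.
K' ⊕ ipad = 4d 36 36 36 36 36 36; K' ⊕ opad = 27 5c 5c 5c 5c 5c 5c.
m1: inner = H(4d 36 36 36 36 36 36 c9 bf e8 ee) = ef; tag = H(27 5c 5c 5c 5c 5c 5c ef) = 3e
m2: inner = H(4d 36 36 36 36 36 36 99 ac 38 33) = 41; tag = H(27 5c 5c 5c 5c 5c 5c 41) = 90 ← matches
m3: inner = H(4d 36 36 36 36 36 36 0d 7f d3 50) = 40; tag = H(27 5c 5c 5c 5c 5c 5c 40) = 8f

2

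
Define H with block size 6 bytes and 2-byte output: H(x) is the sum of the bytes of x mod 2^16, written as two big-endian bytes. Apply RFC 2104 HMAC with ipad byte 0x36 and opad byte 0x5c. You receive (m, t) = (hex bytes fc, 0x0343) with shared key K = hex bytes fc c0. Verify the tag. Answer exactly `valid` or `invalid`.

valid

Key hex bytes fc c0 is 2 bytes ≤ B = 6; zero-pad to 6 bytes: K' = fc c0 00 00 00 00.
K' ⊕ ipad = ca f6 36 36 36 36; K' ⊕ opad = a0 9c 5c 5c 5c 5c.
Inner hash: sum = 202+246+54+54+54+54+252 = 916 → 03 94.
Outer hash (recomputed tag): sum = 160+156+92+92+92+92+3+148 = 835 → 03 43.
Recomputed tag = 0343; claimed = 0343 → match.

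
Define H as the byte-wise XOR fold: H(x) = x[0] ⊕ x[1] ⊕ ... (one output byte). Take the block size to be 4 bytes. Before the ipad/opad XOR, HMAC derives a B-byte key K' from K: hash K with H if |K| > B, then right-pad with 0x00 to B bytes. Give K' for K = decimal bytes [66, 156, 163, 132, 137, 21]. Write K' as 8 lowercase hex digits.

|K| = 6 > B = 4, so first hash the key.
H(K): XOR 42⊕9c⊕a3⊕84⊕89⊕15 = 65.
Zero-pad H(K) = 65 to 4 bytes: K' = 65 00 00 00.

65000000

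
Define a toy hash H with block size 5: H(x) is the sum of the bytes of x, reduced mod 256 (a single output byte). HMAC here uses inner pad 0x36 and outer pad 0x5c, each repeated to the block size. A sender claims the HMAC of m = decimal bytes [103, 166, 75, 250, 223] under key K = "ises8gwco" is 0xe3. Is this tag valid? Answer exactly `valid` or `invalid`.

Key "ises8gwco" = 69 73 65 73 38 67 77 63 6f is 9 bytes > B = 5, so hash it first: H(key) = 9c, then zero-pad to 5 bytes: K' = 9c 00 00 00 00.
K' ⊕ ipad = aa 36 36 36 36; K' ⊕ opad = c0 5c 5c 5c 5c.
Inner hash: sum = 170+54+54+54+54+103+166+75+250+223 = 1203; mod 256 = 179 → b3.
Outer hash (recomputed tag): sum = 192+92+92+92+92+179 = 739; mod 256 = 227 → e3.
Recomputed tag = e3; claimed = e3 → match.

valid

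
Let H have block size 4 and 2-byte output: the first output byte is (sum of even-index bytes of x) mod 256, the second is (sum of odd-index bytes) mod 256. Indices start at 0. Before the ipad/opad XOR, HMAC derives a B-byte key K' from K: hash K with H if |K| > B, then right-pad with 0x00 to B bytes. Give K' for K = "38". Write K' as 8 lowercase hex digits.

Key "38" = 33 38 is 2 bytes ≤ B = 4; zero-pad to 4 bytes: K' = 33 38 00 00.

33380000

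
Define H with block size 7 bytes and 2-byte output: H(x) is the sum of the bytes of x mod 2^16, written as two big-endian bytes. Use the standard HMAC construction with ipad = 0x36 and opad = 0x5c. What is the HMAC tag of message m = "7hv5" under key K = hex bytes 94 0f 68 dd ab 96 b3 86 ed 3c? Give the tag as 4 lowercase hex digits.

Key hex bytes 94 0f 68 dd ab 96 b3 86 ed 3c is 10 bytes > B = 7, so hash it first: H(key) = 05 8b, then zero-pad to 7 bytes: K' = 05 8b 00 00 00 00 00.
K' ⊕ ipad = 33 bd 36 36 36 36 36.  K' ⊕ opad = 59 d7 5c 5c 5c 5c 5c.
Inner input = (K'⊕ipad) ∥ m = 33 bd 36 36 36 36 36 ∥ 37 68 76 35.
Inner hash: sum = 51+189+54+54+54+54+54+55+104+118+53 = 840 → 03 48.
Outer input = (K'⊕opad) ∥ inner = 59 d7 5c 5c 5c 5c 5c ∥ 03 48.
Outer hash (tag): sum = 89+215+92+92+92+92+92+3+72 = 839 → 03 47.

0347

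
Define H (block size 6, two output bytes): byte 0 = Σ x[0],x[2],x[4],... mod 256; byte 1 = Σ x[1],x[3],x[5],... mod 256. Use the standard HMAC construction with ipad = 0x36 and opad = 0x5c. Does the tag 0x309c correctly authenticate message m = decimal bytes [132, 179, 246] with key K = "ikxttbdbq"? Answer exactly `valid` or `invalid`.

Key "ikxttbdbq" = 69 6b 78 74 74 62 64 62 71 is 9 bytes > B = 6, so hash it first: H(key) = 2a a3, then zero-pad to 6 bytes: K' = 2a a3 00 00 00 00.
K' ⊕ ipad = 1c 95 36 36 36 36; K' ⊕ opad = 76 ff 5c 5c 5c 5c.
Inner hash: even-index sum = 514 mod 256 = 2; odd-index sum = 436 mod 256 = 180 → 02 b4.
Outer hash (recomputed tag): even-index sum = 304 mod 256 = 48; odd-index sum = 619 mod 256 = 107 → 30 6b.
Recomputed tag = 306b; claimed = 309c → mismatch.

invalid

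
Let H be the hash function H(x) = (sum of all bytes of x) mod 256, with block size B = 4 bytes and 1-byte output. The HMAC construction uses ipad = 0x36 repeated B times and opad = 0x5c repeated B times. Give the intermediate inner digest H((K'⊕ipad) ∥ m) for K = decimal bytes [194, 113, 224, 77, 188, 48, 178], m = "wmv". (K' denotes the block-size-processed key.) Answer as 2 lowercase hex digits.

c4

Key decimal bytes [194, 113, 224, 77, 188, 48, 178] = c2 71 e0 4d bc 30 b2 is 7 bytes > B = 4, so hash it first: H(key) = fe, then zero-pad to 4 bytes: K' = fe 00 00 00.
K' ⊕ ipad = c8 36 36 36.
Inner input = c8 36 36 36 ∥ 77 6d 76.
Inner hash: sum = 200+54+54+54+119+109+118 = 708; mod 256 = 196 → c4.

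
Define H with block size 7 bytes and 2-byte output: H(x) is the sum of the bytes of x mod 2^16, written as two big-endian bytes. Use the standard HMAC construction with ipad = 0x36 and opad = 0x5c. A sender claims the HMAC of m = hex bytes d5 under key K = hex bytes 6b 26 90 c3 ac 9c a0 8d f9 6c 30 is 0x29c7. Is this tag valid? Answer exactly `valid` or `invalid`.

Key hex bytes 6b 26 90 c3 ac 9c a0 8d f9 6c 30 is 11 bytes > B = 7, so hash it first: H(key) = 05 ee, then zero-pad to 7 bytes: K' = 05 ee 00 00 00 00 00.
K' ⊕ ipad = 33 d8 36 36 36 36 36; K' ⊕ opad = 59 b2 5c 5c 5c 5c 5c.
Inner hash: sum = 51+216+54+54+54+54+54+213 = 750 → 02 ee.
Outer hash (recomputed tag): sum = 89+178+92+92+92+92+92+2+238 = 967 → 03 c7.
Recomputed tag = 03c7; claimed = 29c7 → mismatch.

invalid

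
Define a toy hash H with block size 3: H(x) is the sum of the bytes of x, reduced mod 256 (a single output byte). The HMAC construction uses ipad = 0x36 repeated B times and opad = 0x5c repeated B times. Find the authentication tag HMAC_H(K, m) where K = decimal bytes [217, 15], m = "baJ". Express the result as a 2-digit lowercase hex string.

9f

Key decimal bytes [217, 15] = d9 0f is 2 bytes ≤ B = 3; zero-pad to 3 bytes: K' = d9 0f 00.
K' ⊕ ipad = ef 39 36.  K' ⊕ opad = 85 53 5c.
Inner input = (K'⊕ipad) ∥ m = ef 39 36 ∥ 62 61 4a.
Inner hash: sum = 239+57+54+98+97+74 = 619; mod 256 = 107 → 6b.
Outer input = (K'⊕opad) ∥ inner = 85 53 5c ∥ 6b.
Outer hash (tag): sum = 133+83+92+107 = 415; mod 256 = 159 → 9f.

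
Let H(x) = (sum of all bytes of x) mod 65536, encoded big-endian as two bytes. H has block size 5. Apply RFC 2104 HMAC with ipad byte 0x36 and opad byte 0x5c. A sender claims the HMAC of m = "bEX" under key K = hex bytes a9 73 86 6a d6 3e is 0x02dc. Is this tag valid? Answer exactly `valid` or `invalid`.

Key hex bytes a9 73 86 6a d6 3e is 6 bytes > B = 5, so hash it first: H(key) = 03 20, then zero-pad to 5 bytes: K' = 03 20 00 00 00.
K' ⊕ ipad = 35 16 36 36 36; K' ⊕ opad = 5f 7c 5c 5c 5c.
Inner hash: sum = 53+22+54+54+54+98+69+88 = 492 → 01 ec.
Outer hash (recomputed tag): sum = 95+124+92+92+92+1+236 = 732 → 02 dc.
Recomputed tag = 02dc; claimed = 02dc → match.

valid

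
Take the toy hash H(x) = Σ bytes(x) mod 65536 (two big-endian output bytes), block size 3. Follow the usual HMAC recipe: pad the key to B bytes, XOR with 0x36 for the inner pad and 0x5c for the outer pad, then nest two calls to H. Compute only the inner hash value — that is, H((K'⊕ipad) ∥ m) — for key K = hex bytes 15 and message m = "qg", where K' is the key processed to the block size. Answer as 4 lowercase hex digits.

Key hex bytes 15 is 1 byte ≤ B = 3; zero-pad to 3 bytes: K' = 15 00 00.
K' ⊕ ipad = 23 36 36.
Inner input = 23 36 36 ∥ 71 67.
Inner hash: sum = 35+54+54+113+103 = 359 → 01 67.

0167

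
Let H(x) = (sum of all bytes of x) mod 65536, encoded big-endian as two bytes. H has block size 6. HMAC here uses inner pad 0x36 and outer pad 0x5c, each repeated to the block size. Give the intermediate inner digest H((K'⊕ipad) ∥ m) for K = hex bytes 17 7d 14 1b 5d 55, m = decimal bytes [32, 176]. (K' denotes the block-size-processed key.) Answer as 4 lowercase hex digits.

0259

Key hex bytes 17 7d 14 1b 5d 55 is exactly B = 6 bytes: K' = 17 7d 14 1b 5d 55.
K' ⊕ ipad = 21 4b 22 2d 6b 63.
Inner input = 21 4b 22 2d 6b 63 ∥ 20 b0.
Inner hash: sum = 33+75+34+45+107+99+32+176 = 601 → 02 59.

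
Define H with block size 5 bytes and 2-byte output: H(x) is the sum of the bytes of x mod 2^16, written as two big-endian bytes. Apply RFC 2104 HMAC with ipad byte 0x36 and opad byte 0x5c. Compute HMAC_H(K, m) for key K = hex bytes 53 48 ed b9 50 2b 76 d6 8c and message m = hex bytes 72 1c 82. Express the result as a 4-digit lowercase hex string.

Key hex bytes 53 48 ed b9 50 2b 76 d6 8c is 9 bytes > B = 5, so hash it first: H(key) = 04 94, then zero-pad to 5 bytes: K' = 04 94 00 00 00.
K' ⊕ ipad = 32 a2 36 36 36.  K' ⊕ opad = 58 c8 5c 5c 5c.
Inner input = (K'⊕ipad) ∥ m = 32 a2 36 36 36 ∥ 72 1c 82.
Inner hash: sum = 50+162+54+54+54+114+28+130 = 646 → 02 86.
Outer input = (K'⊕opad) ∥ inner = 58 c8 5c 5c 5c ∥ 02 86.
Outer hash (tag): sum = 88+200+92+92+92+2+134 = 700 → 02 bc.

02bc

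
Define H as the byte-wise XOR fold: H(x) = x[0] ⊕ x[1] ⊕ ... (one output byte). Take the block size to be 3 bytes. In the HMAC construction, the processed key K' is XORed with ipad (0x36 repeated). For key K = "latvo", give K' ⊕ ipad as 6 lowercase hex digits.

563636

Key "latvo" = 6c 61 74 76 6f is 5 bytes > B = 3, so hash it first: H(key) = 60, then zero-pad to 3 bytes: K' = 60 00 00.
XOR each byte with 0x36: 60⊕36=56, 00⊕36=36, 00⊕36=36.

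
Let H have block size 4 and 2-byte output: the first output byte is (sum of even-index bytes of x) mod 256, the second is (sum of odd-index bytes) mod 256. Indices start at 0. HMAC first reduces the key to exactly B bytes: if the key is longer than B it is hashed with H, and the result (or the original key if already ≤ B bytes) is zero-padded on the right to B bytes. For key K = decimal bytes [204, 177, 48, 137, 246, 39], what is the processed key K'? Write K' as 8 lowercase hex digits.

|K| = 6 > B = 4, so first hash the key.
H(K): even-index sum = 498 mod 256 = 242; odd-index sum = 353 mod 256 = 97 → f2 61.
Zero-pad H(K) = f2 61 to 4 bytes: K' = f2 61 00 00.

f2610000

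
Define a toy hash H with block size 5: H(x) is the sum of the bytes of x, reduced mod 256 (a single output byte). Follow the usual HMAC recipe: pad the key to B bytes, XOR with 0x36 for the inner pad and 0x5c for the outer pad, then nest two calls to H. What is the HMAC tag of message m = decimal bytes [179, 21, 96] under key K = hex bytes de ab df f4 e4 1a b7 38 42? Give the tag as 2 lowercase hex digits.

Key hex bytes de ab df f4 e4 1a b7 38 42 is 9 bytes > B = 5, so hash it first: H(key) = 8b, then zero-pad to 5 bytes: K' = 8b 00 00 00 00.
K' ⊕ ipad = bd 36 36 36 36.  K' ⊕ opad = d7 5c 5c 5c 5c.
Inner input = (K'⊕ipad) ∥ m = bd 36 36 36 36 ∥ b3 15 60.
Inner hash: sum = 189+54+54+54+54+179+21+96 = 701; mod 256 = 189 → bd.
Outer input = (K'⊕opad) ∥ inner = d7 5c 5c 5c 5c ∥ bd.
Outer hash (tag): sum = 215+92+92+92+92+189 = 772; mod 256 = 4 → 04.

04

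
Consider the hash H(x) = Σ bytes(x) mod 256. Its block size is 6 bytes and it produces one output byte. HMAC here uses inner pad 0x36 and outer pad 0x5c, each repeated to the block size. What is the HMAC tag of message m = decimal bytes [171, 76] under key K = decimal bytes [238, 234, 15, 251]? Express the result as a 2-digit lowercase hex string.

Key decimal bytes [238, 234, 15, 251] = ee ea 0f fb is 4 bytes ≤ B = 6; zero-pad to 6 bytes: K' = ee ea 0f fb 00 00.
K' ⊕ ipad = d8 dc 39 cd 36 36.  K' ⊕ opad = b2 b6 53 a7 5c 5c.
Inner input = (K'⊕ipad) ∥ m = d8 dc 39 cd 36 36 ∥ ab 4c.
Inner hash: sum = 216+220+57+205+54+54+171+76 = 1053; mod 256 = 29 → 1d.
Outer input = (K'⊕opad) ∥ inner = b2 b6 53 a7 5c 5c ∥ 1d.
Outer hash (tag): sum = 178+182+83+167+92+92+29 = 823; mod 256 = 55 → 37.

37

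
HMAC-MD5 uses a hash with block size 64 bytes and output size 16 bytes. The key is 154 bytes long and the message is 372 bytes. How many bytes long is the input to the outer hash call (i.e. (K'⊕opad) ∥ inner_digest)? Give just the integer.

Key is 154 > 64 bytes, so it is hashed to 16 bytes then zero-padded to 64: |K'| = 64.
Outer input = (K'⊕opad) ∥ H(inner) → 64 + 16 = 80 bytes.

80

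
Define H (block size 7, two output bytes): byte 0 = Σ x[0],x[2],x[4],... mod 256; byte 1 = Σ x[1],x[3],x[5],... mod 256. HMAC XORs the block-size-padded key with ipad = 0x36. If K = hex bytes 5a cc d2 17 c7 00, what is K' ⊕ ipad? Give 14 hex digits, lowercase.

6cfae421f13636

Key hex bytes 5a cc d2 17 c7 00 is 6 bytes ≤ B = 7; zero-pad to 7 bytes: K' = 5a cc d2 17 c7 00 00.
XOR each byte with 0x36: 5a⊕36=6c, cc⊕36=fa, d2⊕36=e4, 17⊕36=21, c7⊕36=f1, 00⊕36=36, 00⊕36=36.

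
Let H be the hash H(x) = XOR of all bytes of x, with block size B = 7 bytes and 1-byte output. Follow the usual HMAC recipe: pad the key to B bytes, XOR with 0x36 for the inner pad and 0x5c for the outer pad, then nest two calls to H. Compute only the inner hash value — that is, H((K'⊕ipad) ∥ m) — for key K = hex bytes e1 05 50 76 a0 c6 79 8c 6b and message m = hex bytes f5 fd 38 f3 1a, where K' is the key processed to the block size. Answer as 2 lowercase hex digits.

d5

Key hex bytes e1 05 50 76 a0 c6 79 8c 6b is 9 bytes > B = 7, so hash it first: H(key) = 3a, then zero-pad to 7 bytes: K' = 3a 00 00 00 00 00 00.
K' ⊕ ipad = 0c 36 36 36 36 36 36.
Inner input = 0c 36 36 36 36 36 36 ∥ f5 fd 38 f3 1a.
Inner hash: XOR 0c⊕36⊕36⊕36⊕36⊕36⊕36⊕f5⊕fd⊕38⊕f3⊕1a = d5.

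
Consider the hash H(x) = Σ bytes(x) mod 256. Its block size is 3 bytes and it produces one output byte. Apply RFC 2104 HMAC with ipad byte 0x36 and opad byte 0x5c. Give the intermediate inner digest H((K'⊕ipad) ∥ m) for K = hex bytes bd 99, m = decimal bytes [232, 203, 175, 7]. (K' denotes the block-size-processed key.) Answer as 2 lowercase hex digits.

Key hex bytes bd 99 is 2 bytes ≤ B = 3; zero-pad to 3 bytes: K' = bd 99 00.
K' ⊕ ipad = 8b af 36.
Inner input = 8b af 36 ∥ e8 cb af 07.
Inner hash: sum = 139+175+54+232+203+175+7 = 985; mod 256 = 217 → d9.

d9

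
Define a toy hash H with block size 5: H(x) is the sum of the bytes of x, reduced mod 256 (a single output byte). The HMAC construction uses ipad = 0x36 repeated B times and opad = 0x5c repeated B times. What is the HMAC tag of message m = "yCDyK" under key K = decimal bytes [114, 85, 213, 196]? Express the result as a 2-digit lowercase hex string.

Key decimal bytes [114, 85, 213, 196] = 72 55 d5 c4 is 4 bytes ≤ B = 5; zero-pad to 5 bytes: K' = 72 55 d5 c4 00.
K' ⊕ ipad = 44 63 e3 f2 36.  K' ⊕ opad = 2e 09 89 98 5c.
Inner input = (K'⊕ipad) ∥ m = 44 63 e3 f2 36 ∥ 79 43 44 79 4b.
Inner hash: sum = 68+99+227+242+54+121+67+68+121+75 = 1142; mod 256 = 118 → 76.
Outer input = (K'⊕opad) ∥ inner = 2e 09 89 98 5c ∥ 76.
Outer hash (tag): sum = 46+9+137+152+92+118 = 554; mod 256 = 42 → 2a.

2a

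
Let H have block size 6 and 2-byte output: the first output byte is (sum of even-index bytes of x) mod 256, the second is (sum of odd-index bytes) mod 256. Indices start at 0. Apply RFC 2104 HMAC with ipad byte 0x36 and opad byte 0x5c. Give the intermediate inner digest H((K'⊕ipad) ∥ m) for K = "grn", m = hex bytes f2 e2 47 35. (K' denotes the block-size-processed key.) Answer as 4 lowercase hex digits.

18c7

Key "grn" = 67 72 6e is 3 bytes ≤ B = 6; zero-pad to 6 bytes: K' = 67 72 6e 00 00 00.
K' ⊕ ipad = 51 44 58 36 36 36.
Inner input = 51 44 58 36 36 36 ∥ f2 e2 47 35.
Inner hash: even-index sum = 536 mod 256 = 24; odd-index sum = 455 mod 256 = 199 → 18 c7.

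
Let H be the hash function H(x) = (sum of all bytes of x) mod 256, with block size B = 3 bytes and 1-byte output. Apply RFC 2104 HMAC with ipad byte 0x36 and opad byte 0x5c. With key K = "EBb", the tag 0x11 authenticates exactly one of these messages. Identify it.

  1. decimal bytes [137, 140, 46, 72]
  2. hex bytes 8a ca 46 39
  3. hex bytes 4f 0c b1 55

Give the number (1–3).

Key "EBb" = 45 42 62 is exactly B = 3 bytes: K' = 45 42 62.
K' ⊕ ipad = 73 74 54; K' ⊕ opad = 19 1e 3e.
m1: inner = H(73 74 54 89 8c 2e 48) = c6; tag = H(19 1e 3e c6) = 3b
m2: inner = H(73 74 54 8a ca 46 39) = 0e; tag = H(19 1e 3e 0e) = 83
m3: inner = H(73 74 54 4f 0c b1 55) = 9c; tag = H(19 1e 3e 9c) = 11 ← matches

3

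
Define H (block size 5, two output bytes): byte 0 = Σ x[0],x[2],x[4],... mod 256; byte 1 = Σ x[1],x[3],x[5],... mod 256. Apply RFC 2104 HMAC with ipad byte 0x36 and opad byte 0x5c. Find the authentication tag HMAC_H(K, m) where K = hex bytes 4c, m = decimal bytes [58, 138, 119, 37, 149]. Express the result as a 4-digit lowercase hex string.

7a4d

Key hex bytes 4c is 1 byte ≤ B = 5; zero-pad to 5 bytes: K' = 4c 00 00 00 00.
K' ⊕ ipad = 7a 36 36 36 36.  K' ⊕ opad = 10 5c 5c 5c 5c.
Inner input = (K'⊕ipad) ∥ m = 7a 36 36 36 36 ∥ 3a 8a 77 25 95.
Inner hash: even-index sum = 405 mod 256 = 149; odd-index sum = 434 mod 256 = 178 → 95 b2.
Outer input = (K'⊕opad) ∥ inner = 10 5c 5c 5c 5c ∥ 95 b2.
Outer hash (tag): even-index sum = 378 mod 256 = 122; odd-index sum = 333 mod 256 = 77 → 7a 4d.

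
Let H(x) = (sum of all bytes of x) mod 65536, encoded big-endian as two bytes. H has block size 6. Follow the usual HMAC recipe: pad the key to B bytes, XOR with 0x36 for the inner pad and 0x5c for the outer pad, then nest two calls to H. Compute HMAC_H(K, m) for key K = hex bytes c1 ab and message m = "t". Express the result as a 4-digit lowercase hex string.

Key hex bytes c1 ab is 2 bytes ≤ B = 6; zero-pad to 6 bytes: K' = c1 ab 00 00 00 00.
K' ⊕ ipad = f7 9d 36 36 36 36.  K' ⊕ opad = 9d f7 5c 5c 5c 5c.
Inner input = (K'⊕ipad) ∥ m = f7 9d 36 36 36 36 ∥ 74.
Inner hash: sum = 247+157+54+54+54+54+116 = 736 → 02 e0.
Outer input = (K'⊕opad) ∥ inner = 9d f7 5c 5c 5c 5c ∥ 02 e0.
Outer hash (tag): sum = 157+247+92+92+92+92+2+224 = 998 → 03 e6.

03e6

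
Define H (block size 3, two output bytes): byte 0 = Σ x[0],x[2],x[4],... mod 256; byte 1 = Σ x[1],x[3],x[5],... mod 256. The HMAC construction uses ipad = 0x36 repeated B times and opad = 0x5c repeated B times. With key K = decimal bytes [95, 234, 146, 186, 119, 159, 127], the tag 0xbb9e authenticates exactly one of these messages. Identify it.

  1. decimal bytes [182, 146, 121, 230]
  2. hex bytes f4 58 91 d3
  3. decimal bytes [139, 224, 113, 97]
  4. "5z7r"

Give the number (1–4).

1

Key decimal bytes [95, 234, 146, 186, 119, 159, 127] = 5f ea 92 ba 77 9f 7f is 7 bytes > B = 3, so hash it first: H(key) = e7 43, then zero-pad to 3 bytes: K' = e7 43 00.
K' ⊕ ipad = d1 75 36; K' ⊕ opad = bb 1f 5c.
m1: inner = H(d1 75 36 b6 92 79 e6) = 7f a4; tag = H(bb 1f 5c 7f a4) = bb9e ← matches
m2: inner = H(d1 75 36 f4 58 91 d3) = 32 fa; tag = H(bb 1f 5c 32 fa) = 1151
m3: inner = H(d1 75 36 8b e0 71 61) = 48 71; tag = H(bb 1f 5c 48 71) = 8867
m4: inner = H(d1 75 36 35 7a 37 72) = f3 e1; tag = H(bb 1f 5c f3 e1) = f812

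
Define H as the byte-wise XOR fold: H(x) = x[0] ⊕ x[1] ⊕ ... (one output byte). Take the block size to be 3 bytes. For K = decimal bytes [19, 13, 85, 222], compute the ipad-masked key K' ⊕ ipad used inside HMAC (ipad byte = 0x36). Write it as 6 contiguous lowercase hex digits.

a33636

Key decimal bytes [19, 13, 85, 222] = 13 0d 55 de is 4 bytes > B = 3, so hash it first: H(key) = 95, then zero-pad to 3 bytes: K' = 95 00 00.
XOR each byte with 0x36: 95⊕36=a3, 00⊕36=36, 00⊕36=36.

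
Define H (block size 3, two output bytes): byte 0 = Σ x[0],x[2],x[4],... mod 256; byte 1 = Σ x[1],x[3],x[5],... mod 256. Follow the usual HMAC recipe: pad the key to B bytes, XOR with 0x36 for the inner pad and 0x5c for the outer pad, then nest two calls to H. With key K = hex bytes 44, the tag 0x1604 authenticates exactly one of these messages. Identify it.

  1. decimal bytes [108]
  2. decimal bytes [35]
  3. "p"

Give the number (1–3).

1

Key hex bytes 44 is 1 byte ≤ B = 3; zero-pad to 3 bytes: K' = 44 00 00.
K' ⊕ ipad = 72 36 36; K' ⊕ opad = 18 5c 5c.
m1: inner = H(72 36 36 6c) = a8 a2; tag = H(18 5c 5c a8 a2) = 1604 ← matches
m2: inner = H(72 36 36 23) = a8 59; tag = H(18 5c 5c a8 59) = cd04
m3: inner = H(72 36 36 70) = a8 a6; tag = H(18 5c 5c a8 a6) = 1a04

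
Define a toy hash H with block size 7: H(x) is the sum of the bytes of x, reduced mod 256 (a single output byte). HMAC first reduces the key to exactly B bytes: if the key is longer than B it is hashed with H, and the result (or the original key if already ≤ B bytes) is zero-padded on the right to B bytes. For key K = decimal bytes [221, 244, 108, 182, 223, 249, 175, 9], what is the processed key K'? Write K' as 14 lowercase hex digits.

83000000000000

|K| = 8 > B = 7, so first hash the key.
H(K): sum = 221+244+108+182+223+249+175+9 = 1411; mod 256 = 131 → 83.
Zero-pad H(K) = 83 to 7 bytes: K' = 83 00 00 00 00 00 00.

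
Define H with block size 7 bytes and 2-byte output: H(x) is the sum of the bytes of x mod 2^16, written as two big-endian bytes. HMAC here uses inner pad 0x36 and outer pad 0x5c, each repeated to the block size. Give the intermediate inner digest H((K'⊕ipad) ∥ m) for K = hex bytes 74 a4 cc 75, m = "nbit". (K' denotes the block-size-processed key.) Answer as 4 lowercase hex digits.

Key hex bytes 74 a4 cc 75 is 4 bytes ≤ B = 7; zero-pad to 7 bytes: K' = 74 a4 cc 75 00 00 00.
K' ⊕ ipad = 42 92 fa 43 36 36 36.
Inner input = 42 92 fa 43 36 36 36 ∥ 6e 62 69 74.
Inner hash: sum = 66+146+250+67+54+54+54+110+98+105+116 = 1120 → 04 60.

0460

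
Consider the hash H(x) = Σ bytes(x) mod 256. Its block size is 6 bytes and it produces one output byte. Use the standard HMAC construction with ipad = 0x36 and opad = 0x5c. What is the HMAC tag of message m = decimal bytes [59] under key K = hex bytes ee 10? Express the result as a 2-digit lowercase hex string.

Key hex bytes ee 10 is 2 bytes ≤ B = 6; zero-pad to 6 bytes: K' = ee 10 00 00 00 00.
K' ⊕ ipad = d8 26 36 36 36 36.  K' ⊕ opad = b2 4c 5c 5c 5c 5c.
Inner input = (K'⊕ipad) ∥ m = d8 26 36 36 36 36 ∥ 3b.
Inner hash: sum = 216+38+54+54+54+54+59 = 529; mod 256 = 17 → 11.
Outer input = (K'⊕opad) ∥ inner = b2 4c 5c 5c 5c 5c ∥ 11.
Outer hash (tag): sum = 178+76+92+92+92+92+17 = 639; mod 256 = 127 → 7f.

7f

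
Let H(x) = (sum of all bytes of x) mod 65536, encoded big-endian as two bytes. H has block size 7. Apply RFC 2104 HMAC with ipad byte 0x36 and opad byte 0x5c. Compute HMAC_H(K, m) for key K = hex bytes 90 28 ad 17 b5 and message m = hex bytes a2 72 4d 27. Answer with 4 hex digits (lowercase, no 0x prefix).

0517

Key hex bytes 90 28 ad 17 b5 is 5 bytes ≤ B = 7; zero-pad to 7 bytes: K' = 90 28 ad 17 b5 00 00.
K' ⊕ ipad = a6 1e 9b 21 83 36 36.  K' ⊕ opad = cc 74 f1 4b e9 5c 5c.
Inner input = (K'⊕ipad) ∥ m = a6 1e 9b 21 83 36 36 ∥ a2 72 4d 27.
Inner hash: sum = 166+30+155+33+131+54+54+162+114+77+39 = 1015 → 03 f7.
Outer input = (K'⊕opad) ∥ inner = cc 74 f1 4b e9 5c 5c ∥ 03 f7.
Outer hash (tag): sum = 204+116+241+75+233+92+92+3+247 = 1303 → 05 17.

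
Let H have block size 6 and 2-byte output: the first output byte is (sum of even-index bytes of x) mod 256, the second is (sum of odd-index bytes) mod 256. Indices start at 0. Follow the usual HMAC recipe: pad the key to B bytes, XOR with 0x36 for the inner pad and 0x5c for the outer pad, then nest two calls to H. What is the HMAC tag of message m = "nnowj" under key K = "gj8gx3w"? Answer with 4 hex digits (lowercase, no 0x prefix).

Key "gj8gx3w" = 67 6a 38 67 78 33 77 is 7 bytes > B = 6, so hash it first: H(key) = 8e 04, then zero-pad to 6 bytes: K' = 8e 04 00 00 00 00.
K' ⊕ ipad = b8 32 36 36 36 36.  K' ⊕ opad = d2 58 5c 5c 5c 5c.
Inner input = (K'⊕ipad) ∥ m = b8 32 36 36 36 36 ∥ 6e 6e 6f 77 6a.
Inner hash: even-index sum = 619 mod 256 = 107; odd-index sum = 387 mod 256 = 131 → 6b 83.
Outer input = (K'⊕opad) ∥ inner = d2 58 5c 5c 5c 5c ∥ 6b 83.
Outer hash (tag): even-index sum = 501 mod 256 = 245; odd-index sum = 403 mod 256 = 147 → f5 93.

f593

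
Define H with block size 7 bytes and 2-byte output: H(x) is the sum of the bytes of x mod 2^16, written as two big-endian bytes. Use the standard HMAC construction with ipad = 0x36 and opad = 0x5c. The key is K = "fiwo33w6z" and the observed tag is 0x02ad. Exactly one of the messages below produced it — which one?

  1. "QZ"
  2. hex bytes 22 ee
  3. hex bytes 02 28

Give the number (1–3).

1

Key "fiwo33w6z" = 66 69 77 6f 33 33 77 36 7a is 9 bytes > B = 7, so hash it first: H(key) = 03 42, then zero-pad to 7 bytes: K' = 03 42 00 00 00 00 00.
K' ⊕ ipad = 35 74 36 36 36 36 36; K' ⊕ opad = 5f 1e 5c 5c 5c 5c 5c.
m1: inner = H(35 74 36 36 36 36 36 51 5a) = 02 62; tag = H(5f 1e 5c 5c 5c 5c 5c 02 62) = 02ad ← matches
m2: inner = H(35 74 36 36 36 36 36 22 ee) = 02 c7; tag = H(5f 1e 5c 5c 5c 5c 5c 02 c7) = 0312
m3: inner = H(35 74 36 36 36 36 36 02 28) = 01 e1; tag = H(5f 1e 5c 5c 5c 5c 5c 01 e1) = 032b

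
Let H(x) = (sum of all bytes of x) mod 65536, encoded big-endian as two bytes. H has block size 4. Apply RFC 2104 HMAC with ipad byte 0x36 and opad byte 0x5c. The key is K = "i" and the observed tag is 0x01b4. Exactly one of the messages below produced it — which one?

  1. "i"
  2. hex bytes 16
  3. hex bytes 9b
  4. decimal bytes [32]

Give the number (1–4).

1

Key "i" = 69 is 1 byte ≤ B = 4; zero-pad to 4 bytes: K' = 69 00 00 00.
K' ⊕ ipad = 5f 36 36 36; K' ⊕ opad = 35 5c 5c 5c.
m1: inner = H(5f 36 36 36 69) = 01 6a; tag = H(35 5c 5c 5c 01 6a) = 01b4 ← matches
m2: inner = H(5f 36 36 36 16) = 01 17; tag = H(35 5c 5c 5c 01 17) = 0161
m3: inner = H(5f 36 36 36 9b) = 01 9c; tag = H(35 5c 5c 5c 01 9c) = 01e6
m4: inner = H(5f 36 36 36 20) = 01 21; tag = H(35 5c 5c 5c 01 21) = 016b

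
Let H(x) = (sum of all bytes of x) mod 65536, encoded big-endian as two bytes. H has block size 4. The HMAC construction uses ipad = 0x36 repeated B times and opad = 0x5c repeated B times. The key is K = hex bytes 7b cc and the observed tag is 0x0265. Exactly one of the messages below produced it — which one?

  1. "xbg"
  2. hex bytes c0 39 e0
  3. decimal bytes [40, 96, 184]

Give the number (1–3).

Key hex bytes 7b cc is 2 bytes ≤ B = 4; zero-pad to 4 bytes: K' = 7b cc 00 00.
K' ⊕ ipad = 4d fa 36 36; K' ⊕ opad = 27 90 5c 5c.
m1: inner = H(4d fa 36 36 78 62 67) = 02 f4; tag = H(27 90 5c 5c 02 f4) = 0265 ← matches
m2: inner = H(4d fa 36 36 c0 39 e0) = 03 8c; tag = H(27 90 5c 5c 03 8c) = 01fe
m3: inner = H(4d fa 36 36 28 60 b8) = 02 f3; tag = H(27 90 5c 5c 02 f3) = 0264

1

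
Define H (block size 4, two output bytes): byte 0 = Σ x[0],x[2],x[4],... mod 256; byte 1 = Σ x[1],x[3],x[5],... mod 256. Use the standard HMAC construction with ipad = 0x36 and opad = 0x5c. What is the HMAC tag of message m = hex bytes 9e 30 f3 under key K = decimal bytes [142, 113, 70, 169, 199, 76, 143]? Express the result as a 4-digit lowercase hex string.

Key decimal bytes [142, 113, 70, 169, 199, 76, 143] = 8e 71 46 a9 c7 4c 8f is 7 bytes > B = 4, so hash it first: H(key) = 2a 66, then zero-pad to 4 bytes: K' = 2a 66 00 00.
K' ⊕ ipad = 1c 50 36 36.  K' ⊕ opad = 76 3a 5c 5c.
Inner input = (K'⊕ipad) ∥ m = 1c 50 36 36 ∥ 9e 30 f3.
Inner hash: even-index sum = 483 mod 256 = 227; odd-index sum = 182 mod 256 = 182 → e3 b6.
Outer input = (K'⊕opad) ∥ inner = 76 3a 5c 5c ∥ e3 b6.
Outer hash (tag): even-index sum = 437 mod 256 = 181; odd-index sum = 332 mod 256 = 76 → b5 4c.

b54c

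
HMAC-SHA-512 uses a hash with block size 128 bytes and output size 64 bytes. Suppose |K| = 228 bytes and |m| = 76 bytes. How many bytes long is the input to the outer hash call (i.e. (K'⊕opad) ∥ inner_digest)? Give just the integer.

Key is 228 > 128 bytes, so it is hashed to 64 bytes then zero-padded to 128: |K'| = 128.
Outer input = (K'⊕opad) ∥ H(inner) → 128 + 64 = 192 bytes.

192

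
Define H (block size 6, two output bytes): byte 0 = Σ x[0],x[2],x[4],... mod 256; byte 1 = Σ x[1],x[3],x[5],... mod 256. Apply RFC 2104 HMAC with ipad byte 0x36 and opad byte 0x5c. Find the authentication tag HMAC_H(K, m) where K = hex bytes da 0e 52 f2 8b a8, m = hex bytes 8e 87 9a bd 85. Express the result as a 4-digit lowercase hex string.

25d2

Key hex bytes da 0e 52 f2 8b a8 is exactly B = 6 bytes: K' = da 0e 52 f2 8b a8.
K' ⊕ ipad = ec 38 64 c4 bd 9e.  K' ⊕ opad = 86 52 0e ae d7 f4.
Inner input = (K'⊕ipad) ∥ m = ec 38 64 c4 bd 9e ∥ 8e 87 9a bd 85.
Inner hash: even-index sum = 954 mod 256 = 186; odd-index sum = 734 mod 256 = 222 → ba de.
Outer input = (K'⊕opad) ∥ inner = 86 52 0e ae d7 f4 ∥ ba de.
Outer hash (tag): even-index sum = 549 mod 256 = 37; odd-index sum = 722 mod 256 = 210 → 25 d2.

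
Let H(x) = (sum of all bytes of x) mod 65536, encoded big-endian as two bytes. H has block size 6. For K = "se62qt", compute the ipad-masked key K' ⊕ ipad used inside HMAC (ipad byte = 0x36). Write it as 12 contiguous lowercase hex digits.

455300044742

Key "se62qt" = 73 65 36 32 71 74 is exactly B = 6 bytes: K' = 73 65 36 32 71 74.
XOR each byte with 0x36: 73⊕36=45, 65⊕36=53, 36⊕36=00, 32⊕36=04, 71⊕36=47, 74⊕36=42.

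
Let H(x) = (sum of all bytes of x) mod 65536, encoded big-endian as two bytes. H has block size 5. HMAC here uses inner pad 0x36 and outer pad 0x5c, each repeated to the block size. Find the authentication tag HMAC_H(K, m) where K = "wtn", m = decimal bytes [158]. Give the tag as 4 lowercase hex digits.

0223

Key "wtn" = 77 74 6e is 3 bytes ≤ B = 5; zero-pad to 5 bytes: K' = 77 74 6e 00 00.
K' ⊕ ipad = 41 42 58 36 36.  K' ⊕ opad = 2b 28 32 5c 5c.
Inner input = (K'⊕ipad) ∥ m = 41 42 58 36 36 ∥ 9e.
Inner hash: sum = 65+66+88+54+54+158 = 485 → 01 e5.
Outer input = (K'⊕opad) ∥ inner = 2b 28 32 5c 5c ∥ 01 e5.
Outer hash (tag): sum = 43+40+50+92+92+1+229 = 547 → 02 23.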